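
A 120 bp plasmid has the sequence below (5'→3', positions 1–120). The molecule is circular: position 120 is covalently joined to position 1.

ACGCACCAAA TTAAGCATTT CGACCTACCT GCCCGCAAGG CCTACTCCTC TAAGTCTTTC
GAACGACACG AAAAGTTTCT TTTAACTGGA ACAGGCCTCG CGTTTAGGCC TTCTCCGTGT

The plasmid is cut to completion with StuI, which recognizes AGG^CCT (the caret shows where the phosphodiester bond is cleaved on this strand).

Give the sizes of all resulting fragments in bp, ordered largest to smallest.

StuI sites (AGGCCT) start at positions 38, 93, 106.
StuI cuts after base 3 of each site, so after positions 40, 95, 108.
Circular molecule, 3 cuts → 3 fragments:
  41–95 → 55 bp
  96–108 → 13 bp
  109–120 then 1–40 → 12 + 40 = 52 bp
Sorted largest to smallest: 55, 52, 13 bp.

55, 52, 13 bp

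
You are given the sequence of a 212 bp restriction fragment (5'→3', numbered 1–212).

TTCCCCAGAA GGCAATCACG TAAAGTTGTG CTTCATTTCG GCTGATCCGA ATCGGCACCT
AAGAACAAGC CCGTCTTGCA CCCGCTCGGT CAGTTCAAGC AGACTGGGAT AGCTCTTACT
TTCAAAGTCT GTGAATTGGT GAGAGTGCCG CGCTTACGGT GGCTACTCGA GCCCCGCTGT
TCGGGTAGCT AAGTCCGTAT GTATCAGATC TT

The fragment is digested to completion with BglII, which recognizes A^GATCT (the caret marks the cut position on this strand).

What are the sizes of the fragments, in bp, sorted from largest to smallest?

The BglII site (AGATCT) starts at position 206.
BglII cuts after the first base of each site, so after position 206.
Linear molecule, 1 cut → 2 fragments:
  1–206 → 206 bp
  207–212 → 6 bp
Sorted largest to smallest: 206, 6 bp.

206, 6 bp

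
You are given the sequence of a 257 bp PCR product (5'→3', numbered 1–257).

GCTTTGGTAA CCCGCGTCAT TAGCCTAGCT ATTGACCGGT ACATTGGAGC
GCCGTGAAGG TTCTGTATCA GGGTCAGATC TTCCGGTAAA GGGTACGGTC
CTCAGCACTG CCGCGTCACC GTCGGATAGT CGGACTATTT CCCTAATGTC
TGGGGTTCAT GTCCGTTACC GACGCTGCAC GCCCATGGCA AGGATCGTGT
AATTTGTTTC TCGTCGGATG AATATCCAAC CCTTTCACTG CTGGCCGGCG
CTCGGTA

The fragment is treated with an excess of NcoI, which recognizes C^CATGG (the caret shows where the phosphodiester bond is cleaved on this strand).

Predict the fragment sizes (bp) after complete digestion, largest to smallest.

183, 74 bp

The NcoI site (CCATGG) starts at position 183.
NcoI cuts after the first base of each site, so after position 183.
Linear molecule, 1 cut → 2 fragments:
  1–183 → 183 bp
  184–257 → 74 bp
Sorted largest to smallest: 183, 74 bp.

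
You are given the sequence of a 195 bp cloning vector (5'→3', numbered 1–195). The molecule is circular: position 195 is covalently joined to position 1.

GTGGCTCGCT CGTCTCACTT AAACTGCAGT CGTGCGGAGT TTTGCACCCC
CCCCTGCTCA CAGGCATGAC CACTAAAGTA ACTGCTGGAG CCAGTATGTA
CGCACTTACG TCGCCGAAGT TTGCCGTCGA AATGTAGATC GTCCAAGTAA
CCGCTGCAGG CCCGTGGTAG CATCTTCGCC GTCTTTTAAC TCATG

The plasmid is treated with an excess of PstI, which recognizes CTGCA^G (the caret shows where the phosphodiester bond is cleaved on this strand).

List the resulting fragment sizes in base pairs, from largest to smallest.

PstI sites (CTGCAG) start at positions 24, 154.
PstI cuts after base 5 of each site (before the last base), so after positions 28, 158.
Circular molecule, 2 cuts → 2 fragments:
  29–158 → 130 bp
  159–195 then 1–28 → 37 + 28 = 65 bp
Sorted largest to smallest: 130, 65 bp.

130, 65 bp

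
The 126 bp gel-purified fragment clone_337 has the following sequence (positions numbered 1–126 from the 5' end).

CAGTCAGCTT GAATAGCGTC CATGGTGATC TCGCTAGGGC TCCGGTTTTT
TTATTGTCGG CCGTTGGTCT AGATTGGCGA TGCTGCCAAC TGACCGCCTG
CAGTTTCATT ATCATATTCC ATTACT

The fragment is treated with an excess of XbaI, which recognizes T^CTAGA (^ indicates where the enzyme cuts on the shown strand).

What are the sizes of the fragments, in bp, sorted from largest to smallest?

68, 58 bp

The XbaI site (TCTAGA) starts at position 68.
XbaI cuts after the first base of each site, so after position 68.
Linear molecule, 1 cut → 2 fragments:
  1–68 → 68 bp
  69–126 → 58 bp
Sorted largest to smallest: 68, 58 bp.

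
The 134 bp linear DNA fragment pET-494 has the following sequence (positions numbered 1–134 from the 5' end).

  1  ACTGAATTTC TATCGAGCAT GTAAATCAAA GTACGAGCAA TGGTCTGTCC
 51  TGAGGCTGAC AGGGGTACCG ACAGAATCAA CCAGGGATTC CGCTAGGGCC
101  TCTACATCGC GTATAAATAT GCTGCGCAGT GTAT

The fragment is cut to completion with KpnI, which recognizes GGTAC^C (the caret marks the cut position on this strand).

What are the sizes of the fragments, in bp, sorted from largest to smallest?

The KpnI site (GGTACC) starts at position 64.
KpnI cuts after base 5 of each site (before the last base), so after position 68.
Linear molecule, 1 cut → 2 fragments:
  1–68 → 68 bp
  69–134 → 66 bp
Sorted largest to smallest: 68, 66 bp.

68, 66 bp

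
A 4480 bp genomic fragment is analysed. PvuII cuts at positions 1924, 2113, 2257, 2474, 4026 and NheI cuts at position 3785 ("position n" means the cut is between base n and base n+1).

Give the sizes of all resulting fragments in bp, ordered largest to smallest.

Combined cut positions (sorted): 1924, 2113, 2257, 2474, 3785, 4026.
Linear molecule, 6 cuts → 7 fragments:
  1924 − 0 = 1924 bp
  2113 − 1924 = 189 bp
  2257 − 2113 = 144 bp
  2474 − 2257 = 217 bp
  3785 − 2474 = 1311 bp
  4026 − 3785 = 241 bp
  4480 − 4026 = 454 bp
Sorted largest to smallest: 1924, 1311, 454, 241, 217, 189, 144 bp.

1924, 1311, 454, 241, 217, 189, 144 bp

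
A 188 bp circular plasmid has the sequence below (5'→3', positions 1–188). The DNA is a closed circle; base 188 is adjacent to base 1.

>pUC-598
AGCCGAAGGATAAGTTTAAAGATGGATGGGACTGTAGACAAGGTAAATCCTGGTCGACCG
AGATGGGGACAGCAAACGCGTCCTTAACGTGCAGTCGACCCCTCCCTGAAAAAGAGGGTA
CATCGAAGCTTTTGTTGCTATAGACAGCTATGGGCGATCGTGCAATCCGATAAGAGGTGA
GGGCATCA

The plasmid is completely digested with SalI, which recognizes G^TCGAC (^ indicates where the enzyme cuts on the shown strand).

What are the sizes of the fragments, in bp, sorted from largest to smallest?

SalI sites (GTCGAC) start at positions 53, 94.
SalI cuts after the first base of each site, so after positions 53, 94.
Circular molecule, 2 cuts → 2 fragments:
  54–94 → 41 bp
  95–188 then 1–53 → 94 + 53 = 147 bp
Sorted largest to smallest: 147, 41 bp.

147, 41 bp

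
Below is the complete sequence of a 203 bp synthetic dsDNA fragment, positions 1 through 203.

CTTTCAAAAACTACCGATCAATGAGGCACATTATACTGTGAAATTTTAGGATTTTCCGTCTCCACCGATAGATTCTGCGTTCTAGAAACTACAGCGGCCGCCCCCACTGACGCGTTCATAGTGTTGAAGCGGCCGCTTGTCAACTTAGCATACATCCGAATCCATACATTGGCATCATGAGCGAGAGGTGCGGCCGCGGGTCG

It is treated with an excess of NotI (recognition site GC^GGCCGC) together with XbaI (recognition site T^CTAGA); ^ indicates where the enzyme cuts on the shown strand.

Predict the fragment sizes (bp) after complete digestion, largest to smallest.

81, 61, 35, 14, 12 bp

NotI sites (GCGGCCGC) start at positions 94, 129, 190.
NotI cuts after base 2 of each site, so after positions 95, 130, 191.
The XbaI site (TCTAGA) starts at position 81.
XbaI cuts after the first base of each site, so after position 81.
Combined cut positions: 81, 95, 130, 191.
Linear molecule, 4 cuts → 5 fragments:
  1–81 → 81 bp
  82–95 → 14 bp
  96–130 → 35 bp
  131–191 → 61 bp
  192–203 → 12 bp
Sorted largest to smallest: 81, 61, 35, 14, 12 bp.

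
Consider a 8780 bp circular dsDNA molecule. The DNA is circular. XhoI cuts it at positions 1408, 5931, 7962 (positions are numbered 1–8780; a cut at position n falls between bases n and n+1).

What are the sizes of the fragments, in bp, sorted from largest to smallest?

4523, 2226, 2031 bp

Circular molecule, 3 cuts → 3 fragments:
  5931 − 1408 = 4523 bp
  7962 − 5931 = 2031 bp
  wrap: 8780 − 7962 + 1408 = 2226 bp
Sorted largest to smallest: 4523, 2226, 2031 bp.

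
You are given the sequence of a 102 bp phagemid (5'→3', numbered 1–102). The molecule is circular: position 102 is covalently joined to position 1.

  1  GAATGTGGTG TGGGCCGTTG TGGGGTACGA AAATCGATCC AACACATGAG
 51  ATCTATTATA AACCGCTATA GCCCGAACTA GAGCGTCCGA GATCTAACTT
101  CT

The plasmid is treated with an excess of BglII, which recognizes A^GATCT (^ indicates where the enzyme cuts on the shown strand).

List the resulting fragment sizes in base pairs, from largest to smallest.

BglII sites (AGATCT) start at positions 49, 90.
BglII cuts after the first base of each site, so after positions 49, 90.
Circular molecule, 2 cuts → 2 fragments:
  50–90 → 41 bp
  91–102 then 1–49 → 12 + 49 = 61 bp
Sorted largest to smallest: 61, 41 bp.

61, 41 bp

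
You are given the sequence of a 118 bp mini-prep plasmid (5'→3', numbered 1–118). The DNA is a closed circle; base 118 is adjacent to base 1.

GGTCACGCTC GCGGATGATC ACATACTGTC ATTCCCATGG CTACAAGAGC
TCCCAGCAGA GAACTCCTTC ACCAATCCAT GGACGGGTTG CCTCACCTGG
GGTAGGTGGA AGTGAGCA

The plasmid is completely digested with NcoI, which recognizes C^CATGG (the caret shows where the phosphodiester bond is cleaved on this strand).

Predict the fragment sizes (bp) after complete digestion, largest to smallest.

NcoI sites (CCATGG) start at positions 35, 77.
NcoI cuts after the first base of each site, so after positions 35, 77.
Circular molecule, 2 cuts → 2 fragments:
  36–77 → 42 bp
  78–118 then 1–35 → 41 + 35 = 76 bp
Sorted largest to smallest: 76, 42 bp.

76, 42 bp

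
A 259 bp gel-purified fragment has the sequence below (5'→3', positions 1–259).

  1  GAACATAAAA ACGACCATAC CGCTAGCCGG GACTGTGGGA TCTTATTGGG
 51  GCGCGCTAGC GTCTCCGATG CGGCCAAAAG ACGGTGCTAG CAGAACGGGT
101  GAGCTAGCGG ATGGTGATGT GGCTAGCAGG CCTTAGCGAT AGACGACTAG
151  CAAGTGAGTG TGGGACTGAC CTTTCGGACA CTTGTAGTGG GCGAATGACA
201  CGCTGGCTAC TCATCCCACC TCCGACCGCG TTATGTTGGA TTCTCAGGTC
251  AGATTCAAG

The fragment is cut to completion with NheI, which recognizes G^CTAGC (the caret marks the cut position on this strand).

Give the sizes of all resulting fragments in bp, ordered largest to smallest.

NheI sites (GCTAGC) start at positions 22, 55, 86, 103, 122.
NheI cuts after the first base of each site, so after positions 22, 55, 86, 103, 122.
Linear molecule, 5 cuts → 6 fragments:
  1–22 → 22 bp
  23–55 → 33 bp
  56–86 → 31 bp
  87–103 → 17 bp
  104–122 → 19 bp
  123–259 → 137 bp
Sorted largest to smallest: 137, 33, 31, 22, 19, 17 bp.

137, 33, 31, 22, 19, 17 bp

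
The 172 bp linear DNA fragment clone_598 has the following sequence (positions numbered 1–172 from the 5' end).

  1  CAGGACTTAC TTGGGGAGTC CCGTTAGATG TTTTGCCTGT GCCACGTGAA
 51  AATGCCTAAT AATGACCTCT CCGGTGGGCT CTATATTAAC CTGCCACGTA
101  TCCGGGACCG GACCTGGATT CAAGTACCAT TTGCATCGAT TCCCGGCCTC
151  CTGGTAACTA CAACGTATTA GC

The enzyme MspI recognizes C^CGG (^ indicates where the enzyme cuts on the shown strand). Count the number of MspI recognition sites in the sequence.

CCGG occurs starting at positions 71, 102, 108, 143.
MspI cuts at 4 sites.

4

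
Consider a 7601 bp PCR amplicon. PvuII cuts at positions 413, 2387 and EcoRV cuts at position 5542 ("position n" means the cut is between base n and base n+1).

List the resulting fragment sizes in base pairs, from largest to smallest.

Combined cut positions (sorted): 413, 2387, 5542.
Linear molecule, 3 cuts → 4 fragments:
  413 − 0 = 413 bp
  2387 − 413 = 1974 bp
  5542 − 2387 = 3155 bp
  7601 − 5542 = 2059 bp
Sorted largest to smallest: 3155, 2059, 1974, 413 bp.

3155, 2059, 1974, 413 bp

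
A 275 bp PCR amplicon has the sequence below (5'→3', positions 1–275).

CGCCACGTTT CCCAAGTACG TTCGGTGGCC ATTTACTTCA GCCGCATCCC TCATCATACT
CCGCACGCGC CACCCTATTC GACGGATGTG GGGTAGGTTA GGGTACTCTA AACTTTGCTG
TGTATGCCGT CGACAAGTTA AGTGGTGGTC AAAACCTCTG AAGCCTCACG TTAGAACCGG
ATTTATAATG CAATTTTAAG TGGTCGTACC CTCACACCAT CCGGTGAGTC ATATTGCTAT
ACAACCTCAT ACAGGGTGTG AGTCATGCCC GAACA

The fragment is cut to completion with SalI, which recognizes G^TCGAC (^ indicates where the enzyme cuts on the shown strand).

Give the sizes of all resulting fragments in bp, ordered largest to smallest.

146, 129 bp

The SalI site (GTCGAC) starts at position 129.
SalI cuts after the first base of each site, so after position 129.
Linear molecule, 1 cut → 2 fragments:
  1–129 → 129 bp
  130–275 → 146 bp
Sorted largest to smallest: 146, 129 bp.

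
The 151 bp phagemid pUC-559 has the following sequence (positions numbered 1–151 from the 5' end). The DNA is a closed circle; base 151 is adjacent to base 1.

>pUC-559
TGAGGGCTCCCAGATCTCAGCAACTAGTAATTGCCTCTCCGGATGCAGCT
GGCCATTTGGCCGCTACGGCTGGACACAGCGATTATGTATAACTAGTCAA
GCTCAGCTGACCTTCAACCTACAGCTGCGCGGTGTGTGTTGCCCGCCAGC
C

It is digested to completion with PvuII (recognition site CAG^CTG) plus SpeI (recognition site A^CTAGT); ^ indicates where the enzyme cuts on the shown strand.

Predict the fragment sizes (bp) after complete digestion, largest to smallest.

50, 44, 25, 18, 14 bp

PvuII sites (CAGCTG) start at positions 46, 104, 122.
PvuII cuts after base 3 of each site, so after positions 48, 106, 124.
SpeI sites (ACTAGT) start at positions 23, 92.
SpeI cuts after the first base of each site, so after positions 23, 92.
Combined cut positions: 23, 48, 92, 106, 124.
Circular molecule, 5 cuts → 5 fragments:
  24–48 → 25 bp
  49–92 → 44 bp
  93–106 → 14 bp
  107–124 → 18 bp
  125–151 then 1–23 → 27 + 23 = 50 bp
Sorted largest to smallest: 50, 44, 25, 18, 14 bp.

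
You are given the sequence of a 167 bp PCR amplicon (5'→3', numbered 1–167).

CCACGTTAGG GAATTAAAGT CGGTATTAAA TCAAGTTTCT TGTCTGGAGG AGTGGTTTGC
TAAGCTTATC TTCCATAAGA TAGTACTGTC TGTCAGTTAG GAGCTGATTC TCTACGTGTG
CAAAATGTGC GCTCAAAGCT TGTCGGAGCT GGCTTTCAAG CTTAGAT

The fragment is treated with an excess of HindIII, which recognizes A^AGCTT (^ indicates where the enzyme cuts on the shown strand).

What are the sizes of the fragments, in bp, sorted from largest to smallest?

HindIII sites (AAGCTT) start at positions 62, 136, 158.
HindIII cuts after the first base of each site, so after positions 62, 136, 158.
Linear molecule, 3 cuts → 4 fragments:
  1–62 → 62 bp
  63–136 → 74 bp
  137–158 → 22 bp
  159–167 → 9 bp
Sorted largest to smallest: 74, 62, 22, 9 bp.

74, 62, 22, 9 bp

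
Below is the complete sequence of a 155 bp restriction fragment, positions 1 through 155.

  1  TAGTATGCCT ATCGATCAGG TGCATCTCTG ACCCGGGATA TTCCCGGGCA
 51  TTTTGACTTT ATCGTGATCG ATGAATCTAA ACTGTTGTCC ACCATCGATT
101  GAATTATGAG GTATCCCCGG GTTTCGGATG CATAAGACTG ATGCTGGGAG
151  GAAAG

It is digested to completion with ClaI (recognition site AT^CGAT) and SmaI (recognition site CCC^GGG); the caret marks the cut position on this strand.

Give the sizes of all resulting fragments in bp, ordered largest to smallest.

ClaI sites (ATCGAT) start at positions 11, 67, 94.
ClaI cuts after base 2 of each site, so after positions 12, 68, 95.
SmaI sites (CCCGGG) start at positions 32, 43, 116.
SmaI cuts after base 3 of each site, so after positions 34, 45, 118.
Combined cut positions: 12, 34, 45, 68, 95, 118.
Linear molecule, 6 cuts → 7 fragments:
  1–12 → 12 bp
  13–34 → 22 bp
  35–45 → 11 bp
  46–68 → 23 bp
  69–95 → 27 bp
  96–118 → 23 bp
  119–155 → 37 bp
Sorted largest to smallest: 37, 27, 23, 23, 22, 12, 11 bp.

37, 27, 23, 23, 22, 12, 11 bp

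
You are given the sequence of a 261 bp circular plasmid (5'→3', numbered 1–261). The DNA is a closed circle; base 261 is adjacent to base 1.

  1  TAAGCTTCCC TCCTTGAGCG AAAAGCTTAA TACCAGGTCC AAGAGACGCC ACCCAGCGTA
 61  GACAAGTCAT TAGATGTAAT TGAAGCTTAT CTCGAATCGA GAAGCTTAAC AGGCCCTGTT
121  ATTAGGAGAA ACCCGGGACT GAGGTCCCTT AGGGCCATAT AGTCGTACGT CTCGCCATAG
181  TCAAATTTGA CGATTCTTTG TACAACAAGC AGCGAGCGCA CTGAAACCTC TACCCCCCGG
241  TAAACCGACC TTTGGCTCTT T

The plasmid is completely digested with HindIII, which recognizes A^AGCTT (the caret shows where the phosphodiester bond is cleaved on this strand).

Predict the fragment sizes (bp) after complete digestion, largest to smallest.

161, 60, 21, 19 bp

HindIII sites (AAGCTT) start at positions 2, 23, 83, 102.
HindIII cuts after the first base of each site, so after positions 2, 23, 83, 102.
Circular molecule, 4 cuts → 4 fragments:
  3–23 → 21 bp
  24–83 → 60 bp
  84–102 → 19 bp
  103–261 then 1–2 → 159 + 2 = 161 bp
Sorted largest to smallest: 161, 60, 21, 19 bp.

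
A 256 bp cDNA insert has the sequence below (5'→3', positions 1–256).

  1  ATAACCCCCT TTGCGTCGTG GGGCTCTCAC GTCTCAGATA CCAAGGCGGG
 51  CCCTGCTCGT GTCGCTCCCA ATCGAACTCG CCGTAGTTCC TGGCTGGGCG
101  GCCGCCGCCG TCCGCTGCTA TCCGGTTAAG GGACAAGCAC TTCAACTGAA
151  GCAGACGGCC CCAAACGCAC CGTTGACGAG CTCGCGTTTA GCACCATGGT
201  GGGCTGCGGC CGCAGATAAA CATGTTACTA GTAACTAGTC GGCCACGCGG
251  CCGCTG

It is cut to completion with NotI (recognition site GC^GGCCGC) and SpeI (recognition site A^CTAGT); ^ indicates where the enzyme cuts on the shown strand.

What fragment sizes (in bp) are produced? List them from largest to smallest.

NotI sites (GCGGCCGC) start at positions 98, 206, 247.
NotI cuts after base 2 of each site, so after positions 99, 207, 248.
SpeI sites (ACTAGT) start at positions 227, 234.
SpeI cuts after the first base of each site, so after positions 227, 234.
Combined cut positions: 99, 207, 227, 234, 248.
Linear molecule, 5 cuts → 6 fragments:
  1–99 → 99 bp
  100–207 → 108 bp
  208–227 → 20 bp
  228–234 → 7 bp
  235–248 → 14 bp
  249–256 → 8 bp
Sorted largest to smallest: 108, 99, 20, 14, 8, 7 bp.

108, 99, 20, 14, 8, 7 bp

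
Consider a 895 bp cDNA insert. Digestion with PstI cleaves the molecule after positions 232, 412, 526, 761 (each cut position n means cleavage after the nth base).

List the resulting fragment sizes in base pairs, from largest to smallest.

Linear molecule, 4 cuts → 5 fragments:
  232 − 0 = 232 bp
  412 − 232 = 180 bp
  526 − 412 = 114 bp
  761 − 526 = 235 bp
  895 − 761 = 134 bp
Sorted largest to smallest: 235, 232, 180, 134, 114 bp.

235, 232, 180, 134, 114 bp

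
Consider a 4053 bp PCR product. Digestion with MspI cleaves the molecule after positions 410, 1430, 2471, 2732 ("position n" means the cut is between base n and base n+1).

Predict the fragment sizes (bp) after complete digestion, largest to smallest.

Linear molecule, 4 cuts → 5 fragments:
  410 − 0 = 410 bp
  1430 − 410 = 1020 bp
  2471 − 1430 = 1041 bp
  2732 − 2471 = 261 bp
  4053 − 2732 = 1321 bp
Sorted largest to smallest: 1321, 1041, 1020, 410, 261 bp.

1321, 1041, 1020, 410, 261 bp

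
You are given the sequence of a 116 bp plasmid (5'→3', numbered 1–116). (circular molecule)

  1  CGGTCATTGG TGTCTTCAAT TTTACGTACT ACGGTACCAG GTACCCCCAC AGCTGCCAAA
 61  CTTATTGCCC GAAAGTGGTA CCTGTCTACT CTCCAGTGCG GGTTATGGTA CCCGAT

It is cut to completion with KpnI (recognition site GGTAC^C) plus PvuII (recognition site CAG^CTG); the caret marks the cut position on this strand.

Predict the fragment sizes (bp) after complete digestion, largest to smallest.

42, 30, 29, 8, 7 bp

KpnI sites (GGTACC) start at positions 33, 40, 77, 107.
KpnI cuts after base 5 of each site (before the last base), so after positions 37, 44, 81, 111.
The PvuII site (CAGCTG) starts at position 50.
PvuII cuts after base 3 of each site, so after position 52.
Combined cut positions: 37, 44, 52, 81, 111.
Circular molecule, 5 cuts → 5 fragments:
  38–44 → 7 bp
  45–52 → 8 bp
  53–81 → 29 bp
  82–111 → 30 bp
  112–116 then 1–37 → 5 + 37 = 42 bp
Sorted largest to smallest: 42, 30, 29, 8, 7 bp.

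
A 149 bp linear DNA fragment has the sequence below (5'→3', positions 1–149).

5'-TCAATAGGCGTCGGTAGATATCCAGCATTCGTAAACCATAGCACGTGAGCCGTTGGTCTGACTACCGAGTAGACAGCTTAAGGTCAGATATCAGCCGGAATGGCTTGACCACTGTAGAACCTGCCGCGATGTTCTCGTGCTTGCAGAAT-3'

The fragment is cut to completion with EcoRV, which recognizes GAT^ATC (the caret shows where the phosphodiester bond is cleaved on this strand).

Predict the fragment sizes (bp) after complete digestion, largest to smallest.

EcoRV sites (GATATC) start at positions 17, 87.
EcoRV cuts after base 3 of each site, so after positions 19, 89.
Linear molecule, 2 cuts → 3 fragments:
  1–19 → 19 bp
  20–89 → 70 bp
  90–149 → 60 bp
Sorted largest to smallest: 70, 60, 19 bp.

70, 60, 19 bp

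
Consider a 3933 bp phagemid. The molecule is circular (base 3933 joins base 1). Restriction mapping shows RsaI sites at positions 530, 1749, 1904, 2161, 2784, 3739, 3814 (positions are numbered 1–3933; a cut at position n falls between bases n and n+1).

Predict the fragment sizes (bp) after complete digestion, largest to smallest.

Circular molecule, 7 cuts → 7 fragments:
  1749 − 530 = 1219 bp
  1904 − 1749 = 155 bp
  2161 − 1904 = 257 bp
  2784 − 2161 = 623 bp
  3739 − 2784 = 955 bp
  3814 − 3739 = 75 bp
  wrap: 3933 − 3814 + 530 = 649 bp
Sorted largest to smallest: 1219, 955, 649, 623, 257, 155, 75 bp.

1219, 955, 649, 623, 257, 155, 75 bp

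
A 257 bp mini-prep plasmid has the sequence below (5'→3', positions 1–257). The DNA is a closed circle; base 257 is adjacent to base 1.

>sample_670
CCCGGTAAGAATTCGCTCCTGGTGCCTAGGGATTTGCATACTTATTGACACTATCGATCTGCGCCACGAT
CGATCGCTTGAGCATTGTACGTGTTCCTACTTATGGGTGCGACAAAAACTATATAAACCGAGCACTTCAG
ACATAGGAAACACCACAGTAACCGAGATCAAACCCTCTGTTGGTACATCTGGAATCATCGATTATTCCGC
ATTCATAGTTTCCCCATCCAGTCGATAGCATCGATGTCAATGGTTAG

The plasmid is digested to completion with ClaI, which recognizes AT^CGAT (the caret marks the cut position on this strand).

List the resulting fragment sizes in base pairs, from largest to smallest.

128, 70, 43, 16 bp

ClaI sites (ATCGAT) start at positions 53, 69, 197, 240.
ClaI cuts after base 2 of each site, so after positions 54, 70, 198, 241.
Circular molecule, 4 cuts → 4 fragments:
  55–70 → 16 bp
  71–198 → 128 bp
  199–241 → 43 bp
  242–257 then 1–54 → 16 + 54 = 70 bp
Sorted largest to smallest: 128, 70, 43, 16 bp.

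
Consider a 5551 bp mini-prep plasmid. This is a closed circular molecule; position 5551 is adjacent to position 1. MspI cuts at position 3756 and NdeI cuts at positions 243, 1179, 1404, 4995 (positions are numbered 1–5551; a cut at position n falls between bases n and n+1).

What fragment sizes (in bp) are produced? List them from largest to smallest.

2352, 1239, 936, 799, 225 bp

Combined cut positions (sorted): 243, 1179, 1404, 3756, 4995.
Circular molecule, 5 cuts → 5 fragments:
  1179 − 243 = 936 bp
  1404 − 1179 = 225 bp
  3756 − 1404 = 2352 bp
  4995 − 3756 = 1239 bp
  wrap: 5551 − 4995 + 243 = 799 bp
Sorted largest to smallest: 2352, 1239, 936, 799, 225 bp.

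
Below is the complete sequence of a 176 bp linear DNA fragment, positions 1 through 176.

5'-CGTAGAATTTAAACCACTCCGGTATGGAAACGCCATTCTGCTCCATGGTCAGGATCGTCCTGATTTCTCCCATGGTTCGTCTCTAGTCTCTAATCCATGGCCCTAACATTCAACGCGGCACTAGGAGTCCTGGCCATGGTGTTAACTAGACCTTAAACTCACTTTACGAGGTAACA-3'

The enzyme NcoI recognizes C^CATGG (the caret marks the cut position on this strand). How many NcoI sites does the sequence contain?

CCATGG occurs starting at positions 43, 70, 95, 134.
NcoI cuts at 4 sites.

4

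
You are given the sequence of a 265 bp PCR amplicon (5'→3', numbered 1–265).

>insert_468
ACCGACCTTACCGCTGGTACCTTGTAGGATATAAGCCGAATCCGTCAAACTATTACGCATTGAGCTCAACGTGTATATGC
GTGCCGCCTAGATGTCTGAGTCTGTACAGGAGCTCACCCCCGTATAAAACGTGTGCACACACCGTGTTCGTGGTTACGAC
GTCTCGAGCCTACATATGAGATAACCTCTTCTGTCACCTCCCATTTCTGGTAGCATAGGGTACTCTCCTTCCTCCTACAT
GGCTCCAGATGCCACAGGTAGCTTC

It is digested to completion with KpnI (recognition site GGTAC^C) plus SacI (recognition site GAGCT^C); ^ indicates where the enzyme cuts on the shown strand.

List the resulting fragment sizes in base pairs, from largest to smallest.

The KpnI site (GGTACC) starts at position 16.
KpnI cuts after base 5 of each site (before the last base), so after position 20.
SacI sites (GAGCTC) start at positions 62, 110.
SacI cuts after base 5 of each site (before the last base), so after positions 66, 114.
Combined cut positions: 20, 66, 114.
Linear molecule, 3 cuts → 4 fragments:
  1–20 → 20 bp
  21–66 → 46 bp
  67–114 → 48 bp
  115–265 → 151 bp
Sorted largest to smallest: 151, 48, 46, 20 bp.

151, 48, 46, 20 bp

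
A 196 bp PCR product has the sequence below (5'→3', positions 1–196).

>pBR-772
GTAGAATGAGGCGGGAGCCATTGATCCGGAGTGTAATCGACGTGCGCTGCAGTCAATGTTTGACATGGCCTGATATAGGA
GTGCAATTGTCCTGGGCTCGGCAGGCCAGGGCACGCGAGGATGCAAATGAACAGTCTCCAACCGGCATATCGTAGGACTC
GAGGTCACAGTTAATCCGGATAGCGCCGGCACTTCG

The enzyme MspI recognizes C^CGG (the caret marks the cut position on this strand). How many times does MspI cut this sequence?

4

CCGG occurs starting at positions 26, 142, 176, 186.
MspI cuts at 4 sites.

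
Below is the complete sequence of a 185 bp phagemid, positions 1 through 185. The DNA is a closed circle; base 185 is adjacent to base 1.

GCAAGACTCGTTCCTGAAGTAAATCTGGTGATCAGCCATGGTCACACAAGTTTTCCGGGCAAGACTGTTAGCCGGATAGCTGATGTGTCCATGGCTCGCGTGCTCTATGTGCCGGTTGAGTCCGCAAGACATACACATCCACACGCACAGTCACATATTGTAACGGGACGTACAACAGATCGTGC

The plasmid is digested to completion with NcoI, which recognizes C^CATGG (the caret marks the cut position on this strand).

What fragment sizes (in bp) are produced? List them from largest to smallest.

132, 53 bp

NcoI sites (CCATGG) start at positions 36, 89.
NcoI cuts after the first base of each site, so after positions 36, 89.
Circular molecule, 2 cuts → 2 fragments:
  37–89 → 53 bp
  90–185 then 1–36 → 96 + 36 = 132 bp
Sorted largest to smallest: 132, 53 bp.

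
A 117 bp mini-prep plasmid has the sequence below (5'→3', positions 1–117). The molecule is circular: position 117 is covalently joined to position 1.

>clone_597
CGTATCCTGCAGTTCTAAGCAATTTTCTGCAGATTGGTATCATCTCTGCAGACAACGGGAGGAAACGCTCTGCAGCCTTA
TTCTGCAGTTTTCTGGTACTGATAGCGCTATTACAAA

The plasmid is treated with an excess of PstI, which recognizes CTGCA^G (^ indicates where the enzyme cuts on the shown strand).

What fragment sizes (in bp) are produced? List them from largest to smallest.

PstI sites (CTGCAG) start at positions 7, 27, 46, 70, 83.
PstI cuts after base 5 of each site (before the last base), so after positions 11, 31, 50, 74, 87.
Circular molecule, 5 cuts → 5 fragments:
  12–31 → 20 bp
  32–50 → 19 bp
  51–74 → 24 bp
  75–87 → 13 bp
  88–117 then 1–11 → 30 + 11 = 41 bp
Sorted largest to smallest: 41, 24, 20, 19, 13 bp.

41, 24, 20, 19, 13 bp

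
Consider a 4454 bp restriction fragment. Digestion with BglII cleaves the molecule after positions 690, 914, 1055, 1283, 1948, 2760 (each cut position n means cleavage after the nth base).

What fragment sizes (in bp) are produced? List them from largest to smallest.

Linear molecule, 6 cuts → 7 fragments:
  690 − 0 = 690 bp
  914 − 690 = 224 bp
  1055 − 914 = 141 bp
  1283 − 1055 = 228 bp
  1948 − 1283 = 665 bp
  2760 − 1948 = 812 bp
  4454 − 2760 = 1694 bp
Sorted largest to smallest: 1694, 812, 690, 665, 228, 224, 141 bp.

1694, 812, 690, 665, 228, 224, 141 bp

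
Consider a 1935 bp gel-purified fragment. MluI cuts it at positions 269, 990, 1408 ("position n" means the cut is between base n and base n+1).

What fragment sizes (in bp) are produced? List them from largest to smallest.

Linear molecule, 3 cuts → 4 fragments:
  269 − 0 = 269 bp
  990 − 269 = 721 bp
  1408 − 990 = 418 bp
  1935 − 1408 = 527 bp
Sorted largest to smallest: 721, 527, 418, 269 bp.

721, 527, 418, 269 bp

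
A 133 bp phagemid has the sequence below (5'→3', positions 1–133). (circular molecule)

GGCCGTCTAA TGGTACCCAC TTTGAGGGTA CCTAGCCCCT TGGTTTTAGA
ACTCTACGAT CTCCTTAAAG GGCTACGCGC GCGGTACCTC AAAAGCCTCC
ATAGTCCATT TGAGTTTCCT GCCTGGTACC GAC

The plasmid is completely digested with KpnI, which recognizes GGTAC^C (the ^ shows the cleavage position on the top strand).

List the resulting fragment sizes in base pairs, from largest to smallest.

KpnI sites (GGTACC) start at positions 12, 27, 83, 125.
KpnI cuts after base 5 of each site (before the last base), so after positions 16, 31, 87, 129.
Circular molecule, 4 cuts → 4 fragments:
  17–31 → 15 bp
  32–87 → 56 bp
  88–129 → 42 bp
  130–133 then 1–16 → 4 + 16 = 20 bp
Sorted largest to smallest: 56, 42, 20, 15 bp.

56, 42, 20, 15 bp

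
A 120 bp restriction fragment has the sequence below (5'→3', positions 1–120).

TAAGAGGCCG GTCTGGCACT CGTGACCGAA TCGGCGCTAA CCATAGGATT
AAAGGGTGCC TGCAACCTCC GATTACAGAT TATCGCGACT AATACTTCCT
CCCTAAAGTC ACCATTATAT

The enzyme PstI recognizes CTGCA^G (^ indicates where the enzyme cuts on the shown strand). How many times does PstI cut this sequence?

0

No occurrence of CTGCAG is present in the sequence.
PstI does not cut: 0 sites.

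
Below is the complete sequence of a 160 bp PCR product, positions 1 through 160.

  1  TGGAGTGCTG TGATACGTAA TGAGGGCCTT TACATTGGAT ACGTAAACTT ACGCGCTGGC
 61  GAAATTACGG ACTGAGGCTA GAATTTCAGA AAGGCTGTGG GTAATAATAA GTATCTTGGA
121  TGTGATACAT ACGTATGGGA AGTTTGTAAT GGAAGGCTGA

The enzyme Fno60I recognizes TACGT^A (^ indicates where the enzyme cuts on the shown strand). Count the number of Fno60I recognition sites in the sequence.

TACGTA occurs starting at positions 14, 40, 130.
Fno60I cuts at 3 sites.

3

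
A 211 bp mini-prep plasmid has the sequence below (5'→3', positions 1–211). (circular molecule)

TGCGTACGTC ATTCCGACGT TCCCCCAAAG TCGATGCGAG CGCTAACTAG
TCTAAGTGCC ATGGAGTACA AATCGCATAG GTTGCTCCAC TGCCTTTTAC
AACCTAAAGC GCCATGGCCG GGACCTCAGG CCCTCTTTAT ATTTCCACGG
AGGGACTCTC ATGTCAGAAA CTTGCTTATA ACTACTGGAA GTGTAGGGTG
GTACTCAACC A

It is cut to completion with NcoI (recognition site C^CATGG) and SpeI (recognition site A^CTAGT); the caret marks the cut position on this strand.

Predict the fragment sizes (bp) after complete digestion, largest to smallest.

145, 53, 13 bp

NcoI sites (CCATGG) start at positions 59, 112.
NcoI cuts after the first base of each site, so after positions 59, 112.
The SpeI site (ACTAGT) starts at position 46.
SpeI cuts after the first base of each site, so after position 46.
Combined cut positions: 46, 59, 112.
Circular molecule, 3 cuts → 3 fragments:
  47–59 → 13 bp
  60–112 → 53 bp
  113–211 then 1–46 → 99 + 46 = 145 bp
Sorted largest to smallest: 145, 53, 13 bp.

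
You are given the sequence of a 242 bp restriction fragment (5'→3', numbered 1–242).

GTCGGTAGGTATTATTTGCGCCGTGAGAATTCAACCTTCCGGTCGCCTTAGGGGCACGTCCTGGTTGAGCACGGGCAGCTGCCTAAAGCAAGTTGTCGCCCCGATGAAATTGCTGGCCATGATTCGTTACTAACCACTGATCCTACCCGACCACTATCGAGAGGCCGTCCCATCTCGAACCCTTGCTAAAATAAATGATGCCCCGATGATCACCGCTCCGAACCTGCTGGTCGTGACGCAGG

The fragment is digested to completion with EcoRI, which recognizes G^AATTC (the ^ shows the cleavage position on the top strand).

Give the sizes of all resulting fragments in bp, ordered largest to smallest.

215, 27 bp

The EcoRI site (GAATTC) starts at position 27.
EcoRI cuts after the first base of each site, so after position 27.
Linear molecule, 1 cut → 2 fragments:
  1–27 → 27 bp
  28–242 → 215 bp
Sorted largest to smallest: 215, 27 bp.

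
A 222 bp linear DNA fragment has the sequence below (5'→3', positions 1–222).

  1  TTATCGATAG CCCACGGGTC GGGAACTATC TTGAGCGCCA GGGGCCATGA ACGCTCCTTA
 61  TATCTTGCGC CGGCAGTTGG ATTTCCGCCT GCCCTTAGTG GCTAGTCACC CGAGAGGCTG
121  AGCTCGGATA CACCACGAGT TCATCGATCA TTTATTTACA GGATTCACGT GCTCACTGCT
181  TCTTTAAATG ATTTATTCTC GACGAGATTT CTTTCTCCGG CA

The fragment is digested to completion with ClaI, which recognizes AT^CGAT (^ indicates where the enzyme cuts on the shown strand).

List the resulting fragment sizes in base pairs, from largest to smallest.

ClaI sites (ATCGAT) start at positions 3, 143.
ClaI cuts after base 2 of each site, so after positions 4, 144.
Linear molecule, 2 cuts → 3 fragments:
  1–4 → 4 bp
  5–144 → 140 bp
  145–222 → 78 bp
Sorted largest to smallest: 140, 78, 4 bp.

140, 78, 4 bp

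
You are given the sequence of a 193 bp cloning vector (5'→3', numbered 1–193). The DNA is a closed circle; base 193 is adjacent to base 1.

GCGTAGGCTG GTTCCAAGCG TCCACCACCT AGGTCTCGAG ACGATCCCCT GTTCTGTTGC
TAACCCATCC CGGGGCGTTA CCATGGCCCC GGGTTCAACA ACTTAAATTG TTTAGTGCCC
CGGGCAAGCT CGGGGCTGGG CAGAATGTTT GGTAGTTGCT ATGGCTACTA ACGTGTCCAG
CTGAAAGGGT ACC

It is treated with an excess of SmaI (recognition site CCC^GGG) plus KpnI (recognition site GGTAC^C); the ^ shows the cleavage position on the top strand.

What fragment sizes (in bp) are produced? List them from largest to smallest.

72, 71, 31, 19 bp

SmaI sites (CCCGGG) start at positions 69, 88, 119.
SmaI cuts after base 3 of each site, so after positions 71, 90, 121.
The KpnI site (GGTACC) starts at position 188.
KpnI cuts after base 5 of each site (before the last base), so after position 192.
Combined cut positions: 71, 90, 121, 192.
Circular molecule, 4 cuts → 4 fragments:
  72–90 → 19 bp
  91–121 → 31 bp
  122–192 → 71 bp
  193–193 then 1–71 → 1 + 71 = 72 bp
Sorted largest to smallest: 72, 71, 31, 19 bp.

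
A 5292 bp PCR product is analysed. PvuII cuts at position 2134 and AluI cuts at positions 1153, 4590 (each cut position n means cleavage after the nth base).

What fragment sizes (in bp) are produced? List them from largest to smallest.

2456, 1153, 981, 702 bp

Combined cut positions (sorted): 1153, 2134, 4590.
Linear molecule, 3 cuts → 4 fragments:
  1153 − 0 = 1153 bp
  2134 − 1153 = 981 bp
  4590 − 2134 = 2456 bp
  5292 − 4590 = 702 bp
Sorted largest to smallest: 2456, 1153, 981, 702 bp.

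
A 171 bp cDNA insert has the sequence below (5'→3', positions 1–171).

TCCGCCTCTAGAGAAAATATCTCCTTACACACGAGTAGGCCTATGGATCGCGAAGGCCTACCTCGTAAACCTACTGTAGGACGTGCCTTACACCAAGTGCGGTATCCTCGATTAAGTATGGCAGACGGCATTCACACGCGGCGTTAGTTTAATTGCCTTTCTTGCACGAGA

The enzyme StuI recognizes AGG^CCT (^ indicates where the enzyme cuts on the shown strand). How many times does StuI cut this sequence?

2

AGGCCT occurs starting at positions 37, 54.
StuI cuts at 2 sites.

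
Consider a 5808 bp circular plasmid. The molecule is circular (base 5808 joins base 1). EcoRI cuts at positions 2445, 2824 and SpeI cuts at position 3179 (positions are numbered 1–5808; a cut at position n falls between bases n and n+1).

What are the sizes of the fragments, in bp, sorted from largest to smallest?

Combined cut positions (sorted): 2445, 2824, 3179.
Circular molecule, 3 cuts → 3 fragments:
  2824 − 2445 = 379 bp
  3179 − 2824 = 355 bp
  wrap: 5808 − 3179 + 2445 = 5074 bp
Sorted largest to smallest: 5074, 379, 355 bp.

5074, 379, 355 bp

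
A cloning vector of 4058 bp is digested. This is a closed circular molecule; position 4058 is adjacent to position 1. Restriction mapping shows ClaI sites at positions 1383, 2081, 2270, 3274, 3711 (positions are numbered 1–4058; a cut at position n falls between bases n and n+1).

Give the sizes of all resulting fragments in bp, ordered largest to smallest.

1730, 1004, 698, 437, 189 bp

Circular molecule, 5 cuts → 5 fragments:
  2081 − 1383 = 698 bp
  2270 − 2081 = 189 bp
  3274 − 2270 = 1004 bp
  3711 − 3274 = 437 bp
  wrap: 4058 − 3711 + 1383 = 1730 bp
Sorted largest to smallest: 1730, 1004, 698, 437, 189 bp.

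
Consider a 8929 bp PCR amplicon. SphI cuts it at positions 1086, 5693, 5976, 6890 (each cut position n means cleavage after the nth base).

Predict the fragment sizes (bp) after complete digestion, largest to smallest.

Linear molecule, 4 cuts → 5 fragments:
  1086 − 0 = 1086 bp
  5693 − 1086 = 4607 bp
  5976 − 5693 = 283 bp
  6890 − 5976 = 914 bp
  8929 − 6890 = 2039 bp
Sorted largest to smallest: 4607, 2039, 1086, 914, 283 bp.

4607, 2039, 1086, 914, 283 bp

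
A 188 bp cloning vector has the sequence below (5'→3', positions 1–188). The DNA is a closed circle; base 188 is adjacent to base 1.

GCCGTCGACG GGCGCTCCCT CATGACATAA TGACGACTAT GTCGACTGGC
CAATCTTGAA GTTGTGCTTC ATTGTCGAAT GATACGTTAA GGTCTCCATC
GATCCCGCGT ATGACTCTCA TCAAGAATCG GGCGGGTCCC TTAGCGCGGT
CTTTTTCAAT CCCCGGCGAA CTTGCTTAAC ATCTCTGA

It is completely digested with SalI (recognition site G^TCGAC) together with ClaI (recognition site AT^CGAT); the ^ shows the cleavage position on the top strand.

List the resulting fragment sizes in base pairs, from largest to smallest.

93, 58, 37 bp

SalI sites (GTCGAC) start at positions 4, 41.
SalI cuts after the first base of each site, so after positions 4, 41.
The ClaI site (ATCGAT) starts at position 98.
ClaI cuts after base 2 of each site, so after position 99.
Combined cut positions: 4, 41, 99.
Circular molecule, 3 cuts → 3 fragments:
  5–41 → 37 bp
  42–99 → 58 bp
  100–188 then 1–4 → 89 + 4 = 93 bp
Sorted largest to smallest: 93, 58, 37 bp.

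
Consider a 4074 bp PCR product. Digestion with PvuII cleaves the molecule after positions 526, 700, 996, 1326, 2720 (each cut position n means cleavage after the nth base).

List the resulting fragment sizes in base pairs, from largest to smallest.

1394, 1354, 526, 330, 296, 174 bp

Linear molecule, 5 cuts → 6 fragments:
  526 − 0 = 526 bp
  700 − 526 = 174 bp
  996 − 700 = 296 bp
  1326 − 996 = 330 bp
  2720 − 1326 = 1394 bp
  4074 − 2720 = 1354 bp
Sorted largest to smallest: 1394, 1354, 526, 330, 296, 174 bp.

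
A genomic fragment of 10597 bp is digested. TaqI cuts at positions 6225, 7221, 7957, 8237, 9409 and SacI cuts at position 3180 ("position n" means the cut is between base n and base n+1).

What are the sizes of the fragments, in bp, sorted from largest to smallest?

Combined cut positions (sorted): 3180, 6225, 7221, 7957, 8237, 9409.
Linear molecule, 6 cuts → 7 fragments:
  3180 − 0 = 3180 bp
  6225 − 3180 = 3045 bp
  7221 − 6225 = 996 bp
  7957 − 7221 = 736 bp
  8237 − 7957 = 280 bp
  9409 − 8237 = 1172 bp
  10597 − 9409 = 1188 bp
Sorted largest to smallest: 3180, 3045, 1188, 1172, 996, 736, 280 bp.

3180, 3045, 1188, 1172, 996, 736, 280 bp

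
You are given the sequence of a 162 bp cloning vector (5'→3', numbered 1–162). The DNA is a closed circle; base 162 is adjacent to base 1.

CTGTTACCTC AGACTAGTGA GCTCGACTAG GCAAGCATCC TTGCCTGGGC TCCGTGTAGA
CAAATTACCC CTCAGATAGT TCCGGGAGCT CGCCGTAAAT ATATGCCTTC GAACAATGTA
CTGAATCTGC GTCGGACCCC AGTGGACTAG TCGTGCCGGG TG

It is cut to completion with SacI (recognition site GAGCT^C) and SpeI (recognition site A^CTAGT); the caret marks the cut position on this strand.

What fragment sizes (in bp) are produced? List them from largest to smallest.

67, 56, 29, 10 bp

SacI sites (GAGCTC) start at positions 19, 86.
SacI cuts after base 5 of each site (before the last base), so after positions 23, 90.
SpeI sites (ACTAGT) start at positions 13, 146.
SpeI cuts after the first base of each site, so after positions 13, 146.
Combined cut positions: 13, 23, 90, 146.
Circular molecule, 4 cuts → 4 fragments:
  14–23 → 10 bp
  24–90 → 67 bp
  91–146 → 56 bp
  147–162 then 1–13 → 16 + 13 = 29 bp
Sorted largest to smallest: 67, 56, 29, 10 bp.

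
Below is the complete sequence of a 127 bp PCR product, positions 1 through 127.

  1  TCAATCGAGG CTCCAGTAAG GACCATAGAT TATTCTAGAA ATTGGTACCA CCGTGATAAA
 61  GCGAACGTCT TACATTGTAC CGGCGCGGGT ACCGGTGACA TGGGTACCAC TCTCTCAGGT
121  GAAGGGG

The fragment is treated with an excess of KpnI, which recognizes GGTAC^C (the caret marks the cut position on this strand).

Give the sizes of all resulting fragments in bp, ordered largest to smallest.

KpnI sites (GGTACC) start at positions 44, 88, 103.
KpnI cuts after base 5 of each site (before the last base), so after positions 48, 92, 107.
Linear molecule, 3 cuts → 4 fragments:
  1–48 → 48 bp
  49–92 → 44 bp
  93–107 → 15 bp
  108–127 → 20 bp
Sorted largest to smallest: 48, 44, 20, 15 bp.

48, 44, 20, 15 bp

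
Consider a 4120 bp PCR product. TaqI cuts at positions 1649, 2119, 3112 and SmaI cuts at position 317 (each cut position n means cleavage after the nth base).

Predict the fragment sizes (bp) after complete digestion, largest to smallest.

1332, 1008, 993, 470, 317 bp

Combined cut positions (sorted): 317, 1649, 2119, 3112.
Linear molecule, 4 cuts → 5 fragments:
  317 − 0 = 317 bp
  1649 − 317 = 1332 bp
  2119 − 1649 = 470 bp
  3112 − 2119 = 993 bp
  4120 − 3112 = 1008 bp
Sorted largest to smallest: 1332, 1008, 993, 470, 317 bp.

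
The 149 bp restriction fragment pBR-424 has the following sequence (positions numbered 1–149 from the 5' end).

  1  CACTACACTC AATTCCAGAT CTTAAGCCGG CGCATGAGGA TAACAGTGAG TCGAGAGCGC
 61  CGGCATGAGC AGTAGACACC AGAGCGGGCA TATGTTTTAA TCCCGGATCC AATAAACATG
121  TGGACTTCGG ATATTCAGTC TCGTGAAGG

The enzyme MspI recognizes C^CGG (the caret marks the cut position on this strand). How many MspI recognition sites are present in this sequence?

3

CCGG occurs starting at positions 27, 60, 103.
MspI cuts at 3 sites.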